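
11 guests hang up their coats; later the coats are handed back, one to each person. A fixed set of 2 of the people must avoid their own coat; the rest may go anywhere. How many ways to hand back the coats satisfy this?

33022080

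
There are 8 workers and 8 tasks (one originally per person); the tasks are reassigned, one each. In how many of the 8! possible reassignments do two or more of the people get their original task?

10655

# with exactly i fixed is C(8,i)·!(8-i); sum over i=2..8:
  i=2: C(8,2)·!6 = 28·265 = 7420
  i=3: C(8,3)·!5 = 56·44 = 2464
  i=4: C(8,4)·!4 = 70·9 = 630
  i=5: C(8,5)·!3 = 56·2 = 112
  i=6: C(8,6)·!2 = 28·1 = 28
  i=7: C(8,7)·!1 = 8·0 = 0
  i=8: C(8,8)·!0 = 1·1 = 1
Total = 10655.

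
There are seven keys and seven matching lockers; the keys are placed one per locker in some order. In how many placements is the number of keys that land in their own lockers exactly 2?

924

Choose which 2 of the 7 are fixed: C(7,2) = 21.
The other 5 form a derangement: !5 = 44.
Total: 21 × 44 = 924.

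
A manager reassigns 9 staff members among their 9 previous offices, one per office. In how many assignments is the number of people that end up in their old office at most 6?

# with exactly i fixed is C(9,i)·!(9-i); sum over i=0..6:
  i=0: C(9,0)·!9 = 1·133496 = 133496
  i=1: C(9,1)·!8 = 9·14833 = 133497
  i=2: C(9,2)·!7 = 36·1854 = 66744
  i=3: C(9,3)·!6 = 84·265 = 22260
  i=4: C(9,4)·!5 = 126·44 = 5544
  i=5: C(9,5)·!4 = 126·9 = 1134
  i=6: C(9,6)·!3 = 84·2 = 168
Total = 362843.

362843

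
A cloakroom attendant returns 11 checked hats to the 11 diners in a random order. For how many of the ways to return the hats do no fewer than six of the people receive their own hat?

23684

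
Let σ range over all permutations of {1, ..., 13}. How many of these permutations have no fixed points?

The subfactorial !13 = [13!/e] (nearest integer).
13! = 6227020800, and 6227020800/e ≈ 2290792932.07, so !13 = 2290792932.

2290792932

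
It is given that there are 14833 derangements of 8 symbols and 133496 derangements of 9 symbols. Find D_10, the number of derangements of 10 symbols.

1334961

D_10 = (10-1)·(D_9 + D_8) = 9·(133496 + 14833) = 9·148329 = 1334961.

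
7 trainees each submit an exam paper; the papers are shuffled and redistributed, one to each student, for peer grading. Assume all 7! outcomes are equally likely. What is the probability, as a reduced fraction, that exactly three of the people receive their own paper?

1/16

Favorable outcomes: C(7,3)·!4 = 35·9 = 315.
Total outcomes: 7! = 5040.
Probability = 315/5040 = 1/16.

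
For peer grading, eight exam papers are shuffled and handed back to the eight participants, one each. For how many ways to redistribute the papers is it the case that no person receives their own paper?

The subfactorial !8 = [8!/e] (nearest integer).
8! = 40320, and 40320/e ≈ 14832.90, so !8 = 14833.

14833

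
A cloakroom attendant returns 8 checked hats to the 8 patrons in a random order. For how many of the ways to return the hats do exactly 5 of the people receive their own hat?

112

Choose which 5 of the 8 are fixed: C(8,5) = 56.
The other 3 form a derangement: !3 = 2.
Total: 56 × 2 = 112.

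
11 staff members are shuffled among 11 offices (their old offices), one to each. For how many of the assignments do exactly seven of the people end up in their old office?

Pick the 7 fixed positions: C(11,7) = 330 ways.
The other 4 form a derangement: !4 = 9.
Total: 330 × 9 = 2970.

2970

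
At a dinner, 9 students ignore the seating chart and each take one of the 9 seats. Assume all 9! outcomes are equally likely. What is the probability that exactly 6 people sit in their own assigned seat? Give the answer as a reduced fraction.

Favorable outcomes: C(9,6)·!3 = 84·2 = 168.
Total outcomes: 9! = 362880.
Probability = 168/362880 = 1/2160.

1/2160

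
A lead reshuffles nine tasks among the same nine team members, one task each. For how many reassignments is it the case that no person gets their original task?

133496

The number of derangements of 9 is !9 = Σ_{k=0}^{9} (-1)^k·9!/k!
= 9! - 9!/1! + 9!/2! - 9!/3! + 9!/4! - 9!/5! + 9!/6! - 9!/7! + 9!/8! - 9!/9!
= 362880 - 362880 + 181440 - 60480 + 15120 - 3024 + 504 - 72 + 9 - 1
= 133496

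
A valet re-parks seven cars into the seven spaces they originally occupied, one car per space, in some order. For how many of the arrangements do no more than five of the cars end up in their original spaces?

5039

# with exactly i fixed is C(7,i)·!(7-i); sum over i=0..5:
  i=0: C(7,0)·!7 = 1·1854 = 1854
  i=1: C(7,1)·!6 = 7·265 = 1855
  i=2: C(7,2)·!5 = 21·44 = 924
  i=3: C(7,3)·!4 = 35·9 = 315
  i=4: C(7,4)·!3 = 35·2 = 70
  i=5: C(7,5)·!2 = 21·1 = 21
Total = 5039.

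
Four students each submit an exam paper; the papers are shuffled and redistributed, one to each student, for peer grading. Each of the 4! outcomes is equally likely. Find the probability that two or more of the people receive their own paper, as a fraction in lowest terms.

7/24

Favorable outcomes: Σ_{i≥2} C(4,i)·!(4-i) = 6·1 + 4·0 + 1·1 = 7.
Total outcomes: 4! = 24.
Probability = 7/24 = 7/24.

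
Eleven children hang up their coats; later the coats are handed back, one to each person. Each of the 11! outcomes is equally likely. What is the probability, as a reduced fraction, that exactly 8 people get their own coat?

1/120960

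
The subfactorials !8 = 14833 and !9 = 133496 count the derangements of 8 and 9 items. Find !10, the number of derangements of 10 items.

1334961

!10 = (10-1)·(!9 + !8) = 9·(133496 + 14833) = 9·148329 = 1334961.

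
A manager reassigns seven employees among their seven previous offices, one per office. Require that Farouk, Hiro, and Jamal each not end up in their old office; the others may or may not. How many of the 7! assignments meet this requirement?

Inclusion-exclusion on the 3 forbidden self-matches:
Σ_{j=0}^{3} (-1)^j C(3,j)(7-j)!
= C(3,0)·7! - C(3,1)·6! + C(3,2)·5! - C(3,3)·4!
= 5040 - 2160 + 360 - 24
= 3216

3216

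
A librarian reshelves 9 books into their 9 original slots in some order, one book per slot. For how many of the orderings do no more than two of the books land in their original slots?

Sum C(9,i)·!(9-i) for i = 0..2:
  i=0: C(9,0)·!9 = 1·133496 = 133496
  i=1: C(9,1)·!8 = 9·14833 = 133497
  i=2: C(9,2)·!7 = 36·1854 = 66744
Total = 333737.

333737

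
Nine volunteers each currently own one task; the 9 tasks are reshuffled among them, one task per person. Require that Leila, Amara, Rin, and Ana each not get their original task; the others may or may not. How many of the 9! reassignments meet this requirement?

Inclusion-exclusion on the 4 forbidden self-matches:
Σ_{j=0}^{4} (-1)^j C(4,j)(9-j)!
= C(4,0)·9! - C(4,1)·8! + C(4,2)·7! - C(4,3)·6! + C(4,4)·5!
= 362880 - 161280 + 30240 - 2880 + 120
= 229080

229080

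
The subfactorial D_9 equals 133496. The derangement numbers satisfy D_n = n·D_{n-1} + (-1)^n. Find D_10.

1334961

D_10 = 10·133496 + 1 = 1334961.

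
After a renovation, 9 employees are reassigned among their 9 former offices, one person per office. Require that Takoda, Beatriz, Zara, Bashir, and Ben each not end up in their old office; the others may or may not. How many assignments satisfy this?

205056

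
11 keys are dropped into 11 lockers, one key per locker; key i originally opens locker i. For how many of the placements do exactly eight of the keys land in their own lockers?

330

Pick the 8 fixed positions: C(11,8) = 165 ways.
The remaining 3 must be deranged: !3 = 2.
Total: 165 × 2 = 330.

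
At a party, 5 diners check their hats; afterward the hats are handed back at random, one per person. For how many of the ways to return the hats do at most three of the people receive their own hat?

# with exactly i fixed is C(5,i)·!(5-i); sum over i=0..3:
  i=0: C(5,0)·!5 = 1·44 = 44
  i=1: C(5,1)·!4 = 5·9 = 45
  i=2: C(5,2)·!3 = 10·2 = 20
  i=3: C(5,3)·!2 = 10·1 = 10
Total = 119.

119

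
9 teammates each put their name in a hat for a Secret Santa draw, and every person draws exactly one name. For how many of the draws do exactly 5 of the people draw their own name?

1134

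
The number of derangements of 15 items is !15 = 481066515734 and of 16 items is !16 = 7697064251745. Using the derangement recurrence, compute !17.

!17 = (17-1)·(!16 + !15) = 16·(7697064251745 + 481066515734) = 16·8178130767479 = 130850092279664.

130850092279664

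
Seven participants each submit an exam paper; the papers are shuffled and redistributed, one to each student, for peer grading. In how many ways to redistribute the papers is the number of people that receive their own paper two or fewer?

Sum C(7,i)·!(7-i) for i = 0..2:
  i=0: C(7,0)·!7 = 1·1854 = 1854
  i=1: C(7,1)·!6 = 7·265 = 1855
  i=2: C(7,2)·!5 = 21·44 = 924
Total = 4633.

4633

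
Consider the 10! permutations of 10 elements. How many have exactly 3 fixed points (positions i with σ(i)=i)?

222480

Pick the 3 fixed positions: C(10,3) = 120 ways.
The remaining 7 must be deranged: !7 = 1854.
Total: 120 × 1854 = 222480.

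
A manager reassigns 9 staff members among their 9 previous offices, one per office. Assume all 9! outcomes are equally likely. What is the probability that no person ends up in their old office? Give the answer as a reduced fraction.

Favorable outcomes: !9 = 133496.
Total outcomes: 9! = 362880.
Probability = 133496/362880 = 16687/45360.

16687/45360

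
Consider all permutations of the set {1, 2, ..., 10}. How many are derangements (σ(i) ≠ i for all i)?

The number of derangements of 10 is !10 = Σ_{k=0}^{10} (-1)^k·10!/k!
= 10! - 10!/1! + 10!/2! - 10!/3! + 10!/4! - 10!/5! + 10!/6! - 10!/7! + 10!/8! - 10!/9! + 10!/10!
= 3628800 - 3628800 + 1814400 - 604800 + 151200 - 30240 + 5040 - 720 + 90 - 10 + 1
= 1334961

1334961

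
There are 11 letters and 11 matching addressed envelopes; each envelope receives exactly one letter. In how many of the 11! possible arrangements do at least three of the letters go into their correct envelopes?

Sum C(11,i)·!(11-i) for i = 3..11:
  i=3: C(11,3)·!8 = 165·14833 = 2447445
  i=4: C(11,4)·!7 = 330·1854 = 611820
  i=5: C(11,5)·!6 = 462·265 = 122430
  i=6: C(11,6)·!5 = 462·44 = 20328
  i=7: C(11,7)·!4 = 330·9 = 2970
  i=8: C(11,8)·!3 = 165·2 = 330
  i=9: C(11,9)·!2 = 55·1 = 55
  i=10: C(11,10)·!1 = 11·0 = 0
  i=11: C(11,11)·!0 = 1·1 = 1
Total = 3205379.

3205379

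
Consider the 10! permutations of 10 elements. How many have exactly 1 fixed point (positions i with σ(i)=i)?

1334960

Choose which one of the 10 is fixed: C(10,1) = 10.
The remaining 9 must be deranged: !9 = 133496.
Total: 10 × 133496 = 1334960.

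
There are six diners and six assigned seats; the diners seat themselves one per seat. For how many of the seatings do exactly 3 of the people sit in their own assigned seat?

Choose which 3 of the 6 are fixed: C(6,3) = 20.
The other 3 form a derangement: !3 = 2.
Total: 20 × 2 = 40.

40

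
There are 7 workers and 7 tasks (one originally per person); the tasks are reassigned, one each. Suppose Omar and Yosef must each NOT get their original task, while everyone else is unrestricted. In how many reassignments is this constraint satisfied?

Inclusion-exclusion on the 2 forbidden self-matches:
Σ_{j=0}^{2} (-1)^j C(2,j)(7-j)!
= C(2,0)·7! - C(2,1)·6! + C(2,2)·5!
= 5040 - 1440 + 120
= 3720

3720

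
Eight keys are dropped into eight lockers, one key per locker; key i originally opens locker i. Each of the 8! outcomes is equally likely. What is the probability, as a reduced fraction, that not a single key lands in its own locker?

Favorable outcomes: !8 = 14833.
Total outcomes: 8! = 40320.
Probability = 14833/40320 = 2119/5760.

2119/5760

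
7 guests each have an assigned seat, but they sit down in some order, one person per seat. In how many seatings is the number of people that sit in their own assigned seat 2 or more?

1331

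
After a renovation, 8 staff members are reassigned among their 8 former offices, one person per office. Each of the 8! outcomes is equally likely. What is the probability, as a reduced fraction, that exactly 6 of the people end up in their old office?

Favorable outcomes: C(8,6)·!2 = 28·1 = 28.
Total outcomes: 8! = 40320.
Probability = 28/40320 = 1/1440.

1/1440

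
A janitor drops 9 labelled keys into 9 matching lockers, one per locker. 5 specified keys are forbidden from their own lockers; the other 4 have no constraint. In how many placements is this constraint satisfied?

Let A_j be the event that the j-th constrained one is fixed. By inclusion-exclusion over the 5 events:
Σ_{j=0}^{5} (-1)^j C(5,j)(9-j)!
= C(5,0)·9! - C(5,1)·8! + C(5,2)·7! - C(5,3)·6! + C(5,4)·5! - C(5,5)·4!
= 362880 - 201600 + 50400 - 7200 + 600 - 24
= 205056

205056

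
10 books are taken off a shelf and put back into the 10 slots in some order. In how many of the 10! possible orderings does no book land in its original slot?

1334961

!10 = 10! · Σ_{k=0}^{10} (-1)^k/k!
= 10! - 10!/1! + 10!/2! - 10!/3! + 10!/4! - 10!/5! + 10!/6! - 10!/7! + 10!/8! - 10!/9! + 10!/10!
= 3628800 - 3628800 + 1814400 - 604800 + 151200 - 30240 + 5040 - 720 + 90 - 10 + 1
= 1334961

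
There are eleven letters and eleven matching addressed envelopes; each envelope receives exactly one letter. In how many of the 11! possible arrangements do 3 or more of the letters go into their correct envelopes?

# with exactly i fixed is C(11,i)·!(11-i); sum over i=3..11:
  i=3: C(11,3)·!8 = 165·14833 = 2447445
  i=4: C(11,4)·!7 = 330·1854 = 611820
  i=5: C(11,5)·!6 = 462·265 = 122430
  i=6: C(11,6)·!5 = 462·44 = 20328
  i=7: C(11,7)·!4 = 330·9 = 2970
  i=8: C(11,8)·!3 = 165·2 = 330
  i=9: C(11,9)·!2 = 55·1 = 55
  i=10: C(11,10)·!1 = 11·0 = 0
  i=11: C(11,11)·!0 = 1·1 = 1
Total = 3205379.

3205379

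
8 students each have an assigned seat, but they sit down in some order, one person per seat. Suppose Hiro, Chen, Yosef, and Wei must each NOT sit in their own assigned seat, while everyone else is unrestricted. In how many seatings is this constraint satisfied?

24024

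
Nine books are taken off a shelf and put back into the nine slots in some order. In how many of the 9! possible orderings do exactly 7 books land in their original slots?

36

Pick the 7 fixed positions: C(9,7) = 36 ways.
The remaining 2 must be deranged: !2 = 1.
Total: 36 × 1 = 36.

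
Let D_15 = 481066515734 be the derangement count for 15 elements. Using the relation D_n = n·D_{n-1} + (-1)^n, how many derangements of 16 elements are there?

D_16 = 16·481066515734 + 1 = 7697064251745.

7697064251745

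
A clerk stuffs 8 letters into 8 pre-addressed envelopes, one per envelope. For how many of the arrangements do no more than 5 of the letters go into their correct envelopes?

Sum C(8,i)·!(8-i) for i = 0..5:
  i=0: C(8,0)·!8 = 1·14833 = 14833
  i=1: C(8,1)·!7 = 8·1854 = 14832
  i=2: C(8,2)·!6 = 28·265 = 7420
  i=3: C(8,3)·!5 = 56·44 = 2464
  i=4: C(8,4)·!4 = 70·9 = 630
  i=5: C(8,5)·!3 = 56·2 = 112
Total = 40291.

40291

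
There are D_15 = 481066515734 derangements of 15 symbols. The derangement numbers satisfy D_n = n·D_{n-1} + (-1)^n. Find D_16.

D_16 = 16·481066515734 + 1 = 7697064251745.

7697064251745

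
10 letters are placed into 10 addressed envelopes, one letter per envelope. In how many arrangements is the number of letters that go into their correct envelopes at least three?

Sum C(10,i)·!(10-i) for i = 3..10:
  i=3: C(10,3)·!7 = 120·1854 = 222480
  i=4: C(10,4)·!6 = 210·265 = 55650
  i=5: C(10,5)·!5 = 252·44 = 11088
  i=6: C(10,6)·!4 = 210·9 = 1890
  i=7: C(10,7)·!3 = 120·2 = 240
  i=8: C(10,8)·!2 = 45·1 = 45
  i=9: C(10,9)·!1 = 10·0 = 0
  i=10: C(10,10)·!0 = 1·1 = 1
Total = 291394.

291394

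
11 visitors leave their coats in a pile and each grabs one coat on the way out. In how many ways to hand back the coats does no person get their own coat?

14684570

!11 = 11! · Σ_{k=0}^{11} (-1)^k/k!
= 11! - 11!/1! + 11!/2! - 11!/3! + 11!/4! - 11!/5! + 11!/6! - 11!/7! + 11!/8! - 11!/9! + 11!/10! - 11!/11!
= 39916800 - 39916800 + 19958400 - 6652800 + 1663200 - 332640 + 55440 - 7920 + 990 - 110 + 11 - 1
= 14684570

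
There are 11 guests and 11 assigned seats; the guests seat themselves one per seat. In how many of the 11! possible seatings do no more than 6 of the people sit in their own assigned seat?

# with exactly i fixed is C(11,i)·!(11-i); sum over i=0..6:
  i=0: C(11,0)·!11 = 1·14684570 = 14684570
  i=1: C(11,1)·!10 = 11·1334961 = 14684571
  i=2: C(11,2)·!9 = 55·133496 = 7342280
  i=3: C(11,3)·!8 = 165·14833 = 2447445
  i=4: C(11,4)·!7 = 330·1854 = 611820
  i=5: C(11,5)·!6 = 462·265 = 122430
  i=6: C(11,6)·!5 = 462·44 = 20328
Total = 39913444.

39913444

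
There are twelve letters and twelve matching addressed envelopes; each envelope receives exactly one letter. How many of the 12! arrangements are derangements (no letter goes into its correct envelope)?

!12 = 12! · Σ_{k=0}^{12} (-1)^k/k!
= 12! - 12!/1! + 12!/2! - 12!/3! + 12!/4! - 12!/5! + 12!/6! - 12!/7! + 12!/8! - 12!/9! + 12!/10! - 12!/11! + 12!/12!
= 479001600 - 479001600 + 239500800 - 79833600 + 19958400 - 3991680 + 665280 - 95040 + 11880 - 1320 + 132 - 12 + 1
= 176214841

176214841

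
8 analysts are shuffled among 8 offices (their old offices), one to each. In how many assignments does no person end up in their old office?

!8 = 8! · Σ_{k=0}^{8} (-1)^k/k!
= 8! - 8!/1! + 8!/2! - 8!/3! + 8!/4! - 8!/5! + 8!/6! - 8!/7! + 8!/8!
= 40320 - 40320 + 20160 - 6720 + 1680 - 336 + 56 - 8 + 1
= 14833

14833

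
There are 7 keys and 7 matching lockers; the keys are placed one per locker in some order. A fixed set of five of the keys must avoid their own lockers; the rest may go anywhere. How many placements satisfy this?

2428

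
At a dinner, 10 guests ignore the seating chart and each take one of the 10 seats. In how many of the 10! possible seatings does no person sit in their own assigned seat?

1334961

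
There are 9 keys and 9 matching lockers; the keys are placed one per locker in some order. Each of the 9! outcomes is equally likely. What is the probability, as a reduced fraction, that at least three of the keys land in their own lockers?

29143/362880

Favorable outcomes: Σ_{i≥3} C(9,i)·!(9-i) = 84·265 + 126·44 + 126·9 + 84·2 + 36·1 + 9·0 + 1·1 = 29143.
Total outcomes: 9! = 362880.
Probability = 29143/362880 = 29143/362880.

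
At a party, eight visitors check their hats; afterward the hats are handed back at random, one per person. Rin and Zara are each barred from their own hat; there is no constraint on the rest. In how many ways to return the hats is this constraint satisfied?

Let A_j be the event that the j-th constrained one is fixed. By inclusion-exclusion over the 2 events:
Σ_{j=0}^{2} (-1)^j C(2,j)(8-j)!
= C(2,0)·8! - C(2,1)·7! + C(2,2)·6!
= 40320 - 10080 + 720
= 30960

30960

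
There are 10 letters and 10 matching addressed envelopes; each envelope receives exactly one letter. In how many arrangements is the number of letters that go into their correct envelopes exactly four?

55650

Pick the 4 fixed positions: C(10,4) = 210 ways.
The remaining 6 must be deranged: !6 = 265.
Total: 210 × 265 = 55650.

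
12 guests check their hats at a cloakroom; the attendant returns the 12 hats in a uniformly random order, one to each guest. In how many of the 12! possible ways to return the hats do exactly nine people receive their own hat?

440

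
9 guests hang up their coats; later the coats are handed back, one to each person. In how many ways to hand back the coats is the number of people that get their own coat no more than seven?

362879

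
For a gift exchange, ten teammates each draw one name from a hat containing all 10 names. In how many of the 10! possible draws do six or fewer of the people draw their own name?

3628514

Sum C(10,i)·!(10-i) for i = 0..6:
  i=0: C(10,0)·!10 = 1·1334961 = 1334961
  i=1: C(10,1)·!9 = 10·133496 = 1334960
  i=2: C(10,2)·!8 = 45·14833 = 667485
  i=3: C(10,3)·!7 = 120·1854 = 222480
  i=4: C(10,4)·!6 = 210·265 = 55650
  i=5: C(10,5)·!5 = 252·44 = 11088
  i=6: C(10,6)·!4 = 210·9 = 1890
Total = 3628514.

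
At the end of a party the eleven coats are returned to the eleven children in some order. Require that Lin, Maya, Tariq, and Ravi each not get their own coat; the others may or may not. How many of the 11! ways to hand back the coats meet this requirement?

27422640

Let A_j be the event that the j-th constrained one is fixed. By inclusion-exclusion over the 4 events:
Σ_{j=0}^{4} (-1)^j C(4,j)(11-j)!
= C(4,0)·11! - C(4,1)·10! + C(4,2)·9! - C(4,3)·8! + C(4,4)·7!
= 39916800 - 14515200 + 2177280 - 161280 + 5040
= 27422640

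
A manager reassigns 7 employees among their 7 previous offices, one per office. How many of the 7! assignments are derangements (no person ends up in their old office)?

The number of derangements of 7 is !7 = Σ_{k=0}^{7} (-1)^k·7!/k!
= 7! - 7!/1! + 7!/2! - 7!/3! + 7!/4! - 7!/5! + 7!/6! - 7!/7!
= 5040 - 5040 + 2520 - 840 + 210 - 42 + 7 - 1
= 1854

1854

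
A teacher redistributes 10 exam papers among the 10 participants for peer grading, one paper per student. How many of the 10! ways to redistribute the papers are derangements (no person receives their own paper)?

1334961

The subfactorial !10 = [10!/e] (nearest integer).
10! = 3628800, and 3628800/e ≈ 1334960.92, so !10 = 1334961.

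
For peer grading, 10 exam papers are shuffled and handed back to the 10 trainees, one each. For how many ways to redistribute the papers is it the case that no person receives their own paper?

The number of derangements of 10 is !10 = Σ_{k=0}^{10} (-1)^k·10!/k!
= 10! - 10!/1! + 10!/2! - 10!/3! + 10!/4! - 10!/5! + 10!/6! - 10!/7! + 10!/8! - 10!/9! + 10!/10!
= 3628800 - 3628800 + 1814400 - 604800 + 151200 - 30240 + 5040 - 720 + 90 - 10 + 1
= 1334961

1334961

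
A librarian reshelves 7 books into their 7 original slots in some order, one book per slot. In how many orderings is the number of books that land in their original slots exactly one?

1855

Pick the single fixed position: C(7,1) = 7 ways.
The remaining 6 must be deranged: !6 = 265.
Total: 7 × 265 = 1855.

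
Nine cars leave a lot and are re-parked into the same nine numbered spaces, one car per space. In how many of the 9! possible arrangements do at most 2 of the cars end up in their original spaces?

333737

# with exactly i fixed is C(9,i)·!(9-i); sum over i=0..2:
  i=0: C(9,0)·!9 = 1·133496 = 133496
  i=1: C(9,1)·!8 = 9·14833 = 133497
  i=2: C(9,2)·!7 = 36·1854 = 66744
Total = 333737.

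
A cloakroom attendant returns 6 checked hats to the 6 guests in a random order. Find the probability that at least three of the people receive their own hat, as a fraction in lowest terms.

7/90

Favorable outcomes: Σ_{i≥3} C(6,i)·!(6-i) = 20·2 + 15·1 + 6·0 + 1·1 = 56.
Total outcomes: 6! = 720.
Probability = 56/720 = 7/90.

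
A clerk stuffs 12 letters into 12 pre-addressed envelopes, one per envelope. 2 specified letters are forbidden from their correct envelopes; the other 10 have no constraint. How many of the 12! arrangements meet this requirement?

Inclusion-exclusion on the 2 forbidden self-matches:
Σ_{j=0}^{2} (-1)^j C(2,j)(12-j)!
= C(2,0)·12! - C(2,1)·11! + C(2,2)·10!
= 479001600 - 79833600 + 3628800
= 402796800

402796800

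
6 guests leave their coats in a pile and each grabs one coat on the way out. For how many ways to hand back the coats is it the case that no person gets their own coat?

265

!6 = 6! · Σ_{k=0}^{6} (-1)^k/k!
= 6! - 6!/1! + 6!/2! - 6!/3! + 6!/4! - 6!/5! + 6!/6!
= 720 - 720 + 360 - 120 + 30 - 6 + 1
= 265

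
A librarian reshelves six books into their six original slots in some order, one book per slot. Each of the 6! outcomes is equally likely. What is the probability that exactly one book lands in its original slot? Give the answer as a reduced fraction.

11/30

Favorable outcomes: C(6,1)·!5 = 6·44 = 264.
Total outcomes: 6! = 720.
Probability = 264/720 = 11/30.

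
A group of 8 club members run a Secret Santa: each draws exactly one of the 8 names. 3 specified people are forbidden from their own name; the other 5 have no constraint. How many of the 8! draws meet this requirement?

27240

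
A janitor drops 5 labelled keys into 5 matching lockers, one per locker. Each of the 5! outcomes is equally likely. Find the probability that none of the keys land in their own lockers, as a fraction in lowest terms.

Favorable outcomes: !5 = 44.
Total outcomes: 5! = 120.
Probability = 44/120 = 11/30.

11/30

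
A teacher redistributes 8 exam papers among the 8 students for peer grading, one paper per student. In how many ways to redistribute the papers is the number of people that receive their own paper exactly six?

Pick the 6 fixed positions: C(8,6) = 28 ways.
The remaining 2 must be deranged: !2 = 1.
Total: 28 × 1 = 28.

28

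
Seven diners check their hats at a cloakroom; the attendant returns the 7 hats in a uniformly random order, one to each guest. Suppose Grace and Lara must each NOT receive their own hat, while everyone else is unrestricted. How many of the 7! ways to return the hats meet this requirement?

3720

Let A_j be the event that the j-th constrained one is fixed. By inclusion-exclusion over the 2 events:
Σ_{j=0}^{2} (-1)^j C(2,j)(7-j)!
= C(2,0)·7! - C(2,1)·6! + C(2,2)·5!
= 5040 - 1440 + 120
= 3720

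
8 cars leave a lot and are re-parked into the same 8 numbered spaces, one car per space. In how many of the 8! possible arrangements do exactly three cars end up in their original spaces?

Pick the 3 fixed positions: C(8,3) = 56 ways.
The remaining 5 must be deranged: !5 = 44.
Total: 56 × 44 = 2464.

2464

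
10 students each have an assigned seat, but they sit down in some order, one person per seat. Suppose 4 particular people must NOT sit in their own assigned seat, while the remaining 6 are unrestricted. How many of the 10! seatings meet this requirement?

2399760

Let A_j be the event that the j-th constrained one is fixed. By inclusion-exclusion over the 4 events:
Σ_{j=0}^{4} (-1)^j C(4,j)(10-j)!
= C(4,0)·10! - C(4,1)·9! + C(4,2)·8! - C(4,3)·7! + C(4,4)·6!
= 3628800 - 1451520 + 241920 - 20160 + 720
= 2399760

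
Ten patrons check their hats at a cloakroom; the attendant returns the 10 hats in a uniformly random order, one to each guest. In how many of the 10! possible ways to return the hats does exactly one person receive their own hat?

1334960

Pick the single fixed position: C(10,1) = 10 ways.
The other 9 form a derangement: !9 = 133496.
Total: 10 × 133496 = 1334960.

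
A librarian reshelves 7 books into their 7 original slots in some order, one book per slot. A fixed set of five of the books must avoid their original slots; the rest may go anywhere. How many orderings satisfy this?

Let A_j be the event that the j-th constrained one is fixed. By inclusion-exclusion over the 5 events:
Σ_{j=0}^{5} (-1)^j C(5,j)(7-j)!
= C(5,0)·7! - C(5,1)·6! + C(5,2)·5! - C(5,3)·4! + C(5,4)·3! - C(5,5)·2!
= 5040 - 3600 + 1200 - 240 + 30 - 2
= 2428

2428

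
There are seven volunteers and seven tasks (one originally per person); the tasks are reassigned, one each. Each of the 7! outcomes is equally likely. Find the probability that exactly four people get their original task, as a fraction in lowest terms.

Favorable outcomes: C(7,4)·!3 = 35·2 = 70.
Total outcomes: 7! = 5040.
Probability = 70/5040 = 1/72.

1/72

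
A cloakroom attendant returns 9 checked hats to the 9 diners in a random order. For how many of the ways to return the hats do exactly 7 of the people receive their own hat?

36

Choose which 7 of the 9 are fixed: C(9,7) = 36.
The remaining 2 must be deranged: !2 = 1.
Total: 36 × 1 = 36.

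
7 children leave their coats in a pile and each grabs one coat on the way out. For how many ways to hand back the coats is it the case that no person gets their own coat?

1854

Recurrence: !7 = 7·!6 + (-1)^7.
!7 = 7·265 - 1 = 1854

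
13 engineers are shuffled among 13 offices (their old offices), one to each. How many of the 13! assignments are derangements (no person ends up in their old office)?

2290792932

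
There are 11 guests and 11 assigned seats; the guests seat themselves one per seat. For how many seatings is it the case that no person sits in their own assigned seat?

14684570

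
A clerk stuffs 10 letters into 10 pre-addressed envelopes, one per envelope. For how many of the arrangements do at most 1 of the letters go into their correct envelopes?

2669921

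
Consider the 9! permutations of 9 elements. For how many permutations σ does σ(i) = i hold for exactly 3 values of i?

22260

Pick the 3 fixed positions: C(9,3) = 84 ways.
The remaining 6 must be deranged: !6 = 265.
Total: 84 × 265 = 22260.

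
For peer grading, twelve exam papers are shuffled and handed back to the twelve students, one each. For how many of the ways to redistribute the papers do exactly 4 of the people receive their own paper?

Pick the 4 fixed positions: C(12,4) = 495 ways.
The other 8 form a derangement: !8 = 14833.
Total: 495 × 14833 = 7342335.

7342335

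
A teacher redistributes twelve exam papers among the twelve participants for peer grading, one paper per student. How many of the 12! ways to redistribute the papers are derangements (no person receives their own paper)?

176214841

The number of derangements of 12 is !12 = Σ_{k=0}^{12} (-1)^k·12!/k!
= 12! - 12!/1! + 12!/2! - 12!/3! + 12!/4! - 12!/5! + 12!/6! - 12!/7! + 12!/8! - 12!/9! + 12!/10! - 12!/11! + 12!/12!
= 479001600 - 479001600 + 239500800 - 79833600 + 19958400 - 3991680 + 665280 - 95040 + 11880 - 1320 + 132 - 12 + 1
= 176214841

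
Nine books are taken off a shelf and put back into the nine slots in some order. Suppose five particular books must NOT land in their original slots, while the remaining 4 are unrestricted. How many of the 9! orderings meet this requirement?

Let A_j be the event that the j-th constrained one is fixed. By inclusion-exclusion over the 5 events:
Σ_{j=0}^{5} (-1)^j C(5,j)(9-j)!
= C(5,0)·9! - C(5,1)·8! + C(5,2)·7! - C(5,3)·6! + C(5,4)·5! - C(5,5)·4!
= 362880 - 201600 + 50400 - 7200 + 600 - 24
= 205056

205056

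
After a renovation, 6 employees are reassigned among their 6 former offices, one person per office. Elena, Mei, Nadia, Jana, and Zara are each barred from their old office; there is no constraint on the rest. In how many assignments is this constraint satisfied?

309

Let A_j be the event that the j-th constrained one is fixed. By inclusion-exclusion over the 5 events:
Σ_{j=0}^{5} (-1)^j C(5,j)(6-j)!
= C(5,0)·6! - C(5,1)·5! + C(5,2)·4! - C(5,3)·3! + C(5,4)·2! - C(5,5)·1!
= 720 - 600 + 240 - 60 + 10 - 1
= 309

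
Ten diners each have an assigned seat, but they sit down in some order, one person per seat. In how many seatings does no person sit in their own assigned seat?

Use !n = n·!(n-1) + (-1)^n.
!10 = 10·133496 + 1 = 1334961

1334961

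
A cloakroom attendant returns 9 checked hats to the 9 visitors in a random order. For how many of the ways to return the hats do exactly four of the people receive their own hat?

5544

Choose which 4 of the 9 are fixed: C(9,4) = 126.
The remaining 5 must be deranged: !5 = 44.
Total: 126 × 44 = 5544.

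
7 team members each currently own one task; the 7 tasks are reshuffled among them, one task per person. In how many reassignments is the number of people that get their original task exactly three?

315

Pick the 3 fixed positions: C(7,3) = 35 ways.
The remaining 4 must be deranged: !4 = 9.
Total: 35 × 9 = 315.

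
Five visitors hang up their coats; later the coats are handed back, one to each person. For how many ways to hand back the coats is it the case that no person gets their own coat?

44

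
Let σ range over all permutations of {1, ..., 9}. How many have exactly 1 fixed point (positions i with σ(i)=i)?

Choose which one of the 9 is fixed: C(9,1) = 9.
The other 8 form a derangement: !8 = 14833.
Total: 9 × 14833 = 133497.

133497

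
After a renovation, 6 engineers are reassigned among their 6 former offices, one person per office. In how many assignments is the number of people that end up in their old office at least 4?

Sum C(6,i)·!(6-i) for i = 4..6:
  i=4: C(6,4)·!2 = 15·1 = 15
  i=5: C(6,5)·!1 = 6·0 = 0
  i=6: C(6,6)·!0 = 1·1 = 1
Total = 16.

16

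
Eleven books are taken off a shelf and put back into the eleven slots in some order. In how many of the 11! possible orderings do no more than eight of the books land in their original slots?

39916744

Sum C(11,i)·!(11-i) for i = 0..8:
  i=0: C(11,0)·!11 = 1·14684570 = 14684570
  i=1: C(11,1)·!10 = 11·1334961 = 14684571
  i=2: C(11,2)·!9 = 55·133496 = 7342280
  i=3: C(11,3)·!8 = 165·14833 = 2447445
  i=4: C(11,4)·!7 = 330·1854 = 611820
  i=5: C(11,5)·!6 = 462·265 = 122430
  i=6: C(11,6)·!5 = 462·44 = 20328
  i=7: C(11,7)·!4 = 330·9 = 2970
  i=8: C(11,8)·!3 = 165·2 = 330
Total = 39916744.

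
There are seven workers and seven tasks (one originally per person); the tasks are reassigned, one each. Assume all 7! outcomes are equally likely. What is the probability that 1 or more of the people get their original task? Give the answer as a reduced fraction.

177/280

Favorable outcomes: Σ_{i≥1} C(7,i)·!(7-i) = 7·265 + 21·44 + 35·9 + 35·2 + 21·1 + 7·0 + 1·1 = 3186.
Total outcomes: 7! = 5040.
Probability = 3186/5040 = 177/280.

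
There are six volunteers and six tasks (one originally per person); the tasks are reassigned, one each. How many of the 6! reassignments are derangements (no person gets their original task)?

265

!6 is the nearest integer to 6!/e.
6! = 720, and 720/e ≈ 264.87, so !6 = 265.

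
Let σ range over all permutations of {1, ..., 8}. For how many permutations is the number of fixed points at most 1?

29665

# with exactly i fixed is C(8,i)·!(8-i); sum over i=0..1:
  i=0: C(8,0)·!8 = 1·14833 = 14833
  i=1: C(8,1)·!7 = 8·1854 = 14832
Total = 29665.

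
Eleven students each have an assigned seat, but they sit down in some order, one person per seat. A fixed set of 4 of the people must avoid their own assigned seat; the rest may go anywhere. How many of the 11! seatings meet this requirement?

27422640

Inclusion-exclusion on the 4 forbidden self-matches:
Σ_{j=0}^{4} (-1)^j C(4,j)(11-j)!
= C(4,0)·11! - C(4,1)·10! + C(4,2)·9! - C(4,3)·8! + C(4,4)·7!
= 39916800 - 14515200 + 2177280 - 161280 + 5040
= 27422640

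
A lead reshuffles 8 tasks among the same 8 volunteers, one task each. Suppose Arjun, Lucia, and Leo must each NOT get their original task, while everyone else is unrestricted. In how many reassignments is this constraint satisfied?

Let A_j be the event that the j-th constrained one is fixed. By inclusion-exclusion over the 3 events:
Σ_{j=0}^{3} (-1)^j C(3,j)(8-j)!
= C(3,0)·8! - C(3,1)·7! + C(3,2)·6! - C(3,3)·5!
= 40320 - 15120 + 2160 - 120
= 27240

27240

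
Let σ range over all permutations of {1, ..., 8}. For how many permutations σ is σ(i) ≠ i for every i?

14833

The subfactorial !8 = [8!/e] (nearest integer).
8! = 40320, and 40320/e ≈ 14832.90, so !8 = 14833.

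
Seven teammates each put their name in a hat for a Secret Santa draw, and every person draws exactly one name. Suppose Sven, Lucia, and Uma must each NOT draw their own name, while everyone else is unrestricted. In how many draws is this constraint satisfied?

3216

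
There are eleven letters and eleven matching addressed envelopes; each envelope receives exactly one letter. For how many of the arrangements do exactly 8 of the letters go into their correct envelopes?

Choose which 8 of the 11 are fixed: C(11,8) = 165.
The other 3 form a derangement: !3 = 2.
Total: 165 × 2 = 330.

330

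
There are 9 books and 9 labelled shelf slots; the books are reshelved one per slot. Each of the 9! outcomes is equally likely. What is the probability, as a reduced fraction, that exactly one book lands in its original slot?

2119/5760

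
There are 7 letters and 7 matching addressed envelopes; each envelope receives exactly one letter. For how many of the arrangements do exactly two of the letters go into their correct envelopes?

Choose which 2 of the 7 are fixed: C(7,2) = 21.
The other 5 form a derangement: !5 = 44.
Total: 21 × 44 = 924.

924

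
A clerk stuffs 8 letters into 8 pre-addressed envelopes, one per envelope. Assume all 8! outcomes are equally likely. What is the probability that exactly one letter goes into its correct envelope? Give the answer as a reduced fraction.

Favorable outcomes: C(8,1)·!7 = 8·1854 = 14832.
Total outcomes: 8! = 40320.
Probability = 14832/40320 = 103/280.

103/280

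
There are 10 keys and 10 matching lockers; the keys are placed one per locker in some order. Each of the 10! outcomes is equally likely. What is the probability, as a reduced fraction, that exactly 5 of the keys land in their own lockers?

Favorable outcomes: C(10,5)·!5 = 252·44 = 11088.
Total outcomes: 10! = 3628800.
Probability = 11088/3628800 = 11/3600.

11/3600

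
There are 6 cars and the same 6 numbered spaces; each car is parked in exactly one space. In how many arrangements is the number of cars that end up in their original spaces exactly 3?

40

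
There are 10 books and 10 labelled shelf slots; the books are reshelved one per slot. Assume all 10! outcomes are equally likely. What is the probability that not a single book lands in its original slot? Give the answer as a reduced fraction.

Favorable outcomes: !10 = 1334961.
Total outcomes: 10! = 3628800.
Probability = 1334961/3628800 = 16481/44800.

16481/44800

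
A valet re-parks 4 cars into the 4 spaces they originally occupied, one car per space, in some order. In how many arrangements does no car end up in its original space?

9

!4 is the nearest integer to 4!/e.
4! = 24, and 24/e ≈ 8.83, so !4 = 9.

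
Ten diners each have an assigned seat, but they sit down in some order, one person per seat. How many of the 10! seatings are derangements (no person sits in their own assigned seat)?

!10 is the nearest integer to 10!/e.
10! = 3628800, and 3628800/e ≈ 1334960.92, so !10 = 1334961.

1334961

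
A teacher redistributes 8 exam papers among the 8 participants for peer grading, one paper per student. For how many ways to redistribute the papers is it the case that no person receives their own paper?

14833

By inclusion-exclusion, !8 = Σ (-1)^k · 8!/k! for k=0..8
= 8! - 8!/1! + 8!/2! - 8!/3! + 8!/4! - 8!/5! + 8!/6! - 8!/7! + 8!/8!
= 40320 - 40320 + 20160 - 6720 + 1680 - 336 + 56 - 8 + 1
= 14833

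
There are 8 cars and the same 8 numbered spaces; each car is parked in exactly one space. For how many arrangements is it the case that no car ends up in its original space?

14833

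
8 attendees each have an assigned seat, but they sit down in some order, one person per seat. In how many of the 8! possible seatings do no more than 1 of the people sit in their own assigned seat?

Sum C(8,i)·!(8-i) for i = 0..1:
  i=0: C(8,0)·!8 = 1·14833 = 14833
  i=1: C(8,1)·!7 = 8·1854 = 14832
Total = 29665.

29665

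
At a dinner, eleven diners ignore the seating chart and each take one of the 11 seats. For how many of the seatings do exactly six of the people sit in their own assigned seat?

Pick the 6 fixed positions: C(11,6) = 462 ways.
The other 5 form a derangement: !5 = 44.
Total: 462 × 44 = 20328.

20328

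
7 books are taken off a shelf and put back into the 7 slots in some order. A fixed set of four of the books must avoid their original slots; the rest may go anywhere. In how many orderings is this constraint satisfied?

Let A_j be the event that the j-th constrained one is fixed. By inclusion-exclusion over the 4 events:
Σ_{j=0}^{4} (-1)^j C(4,j)(7-j)!
= C(4,0)·7! - C(4,1)·6! + C(4,2)·5! - C(4,3)·4! + C(4,4)·3!
= 5040 - 2880 + 720 - 96 + 6
= 2790

2790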